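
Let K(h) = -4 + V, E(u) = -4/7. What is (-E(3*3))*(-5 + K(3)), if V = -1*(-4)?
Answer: -20/7 ≈ -2.8571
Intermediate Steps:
V = 4
E(u) = -4/7 (E(u) = -4*⅐ = -4/7)
K(h) = 0 (K(h) = -4 + 4 = 0)
(-E(3*3))*(-5 + K(3)) = (-1*(-4/7))*(-5 + 0) = (4/7)*(-5) = -20/7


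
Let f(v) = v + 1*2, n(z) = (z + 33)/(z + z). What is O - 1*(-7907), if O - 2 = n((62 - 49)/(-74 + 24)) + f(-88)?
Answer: 201761/26 ≈ 7760.0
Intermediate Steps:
n(z) = (33 + z)/(2*z) (n(z) = (33 + z)/((2*z)) = (33 + z)*(1/(2*z)) = (33 + z)/(2*z))
f(v) = 2 + v (f(v) = v + 2 = 2 + v)
O = -3821/26 (O = 2 + ((33 + (62 - 49)/(-74 + 24))/(2*(((62 - 49)/(-74 + 24)))) + (2 - 88)) = 2 + ((33 + 13/(-50))/(2*((13/(-50)))) - 86) = 2 + ((33 + 13*(-1/50))/(2*((13*(-1/50)))) - 86) = 2 + ((33 - 13/50)/(2*(-13/50)) - 86) = 2 + ((½)*(-50/13)*(1637/50) - 86) = 2 + (-1637/26 - 86) = 2 - 3873/26 = -3821/26 ≈ -146.96)
O - 1*(-7907) = -3821/26 - 1*(-7907) = -3821/26 + 7907 = 201761/26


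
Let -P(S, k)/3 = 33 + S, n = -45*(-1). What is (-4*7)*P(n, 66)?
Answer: 6552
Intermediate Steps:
n = 45
P(S, k) = -99 - 3*S (P(S, k) = -3*(33 + S) = -99 - 3*S)
(-4*7)*P(n, 66) = (-4*7)*(-99 - 3*45) = -28*(-99 - 135) = -28*(-234) = 6552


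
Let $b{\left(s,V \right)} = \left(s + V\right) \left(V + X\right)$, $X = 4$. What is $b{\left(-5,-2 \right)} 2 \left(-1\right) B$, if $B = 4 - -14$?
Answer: $504$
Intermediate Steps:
$b{\left(s,V \right)} = \left(4 + V\right) \left(V + s\right)$ ($b{\left(s,V \right)} = \left(s + V\right) \left(V + 4\right) = \left(V + s\right) \left(4 + V\right) = \left(4 + V\right) \left(V + s\right)$)
$B = 18$ ($B = 4 + 14 = 18$)
$b{\left(-5,-2 \right)} 2 \left(-1\right) B = \left(\left(-2\right)^{2} + 4 \left(-2\right) + 4 \left(-5\right) - -10\right) 2 \left(-1\right) 18 = \left(4 - 8 - 20 + 10\right) 2 \left(-1\right) 18 = \left(-14\right) 2 \left(-1\right) 18 = \left(-28\right) \left(-1\right) 18 = 28 \cdot 18 = 504$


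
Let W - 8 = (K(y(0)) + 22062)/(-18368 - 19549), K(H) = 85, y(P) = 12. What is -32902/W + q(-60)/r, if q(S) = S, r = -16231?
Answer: -20248888198614/4563978659 ≈ -4436.7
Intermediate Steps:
W = 281189/37917 (W = 8 + (85 + 22062)/(-18368 - 19549) = 8 + 22147/(-37917) = 8 + 22147*(-1/37917) = 8 - 22147/37917 = 281189/37917 ≈ 7.4159)
-32902/W + q(-60)/r = -32902/281189/37917 - 60/(-16231) = -32902*37917/281189 - 60*(-1/16231) = -1247545134/281189 + 60/16231 = -20248888198614/4563978659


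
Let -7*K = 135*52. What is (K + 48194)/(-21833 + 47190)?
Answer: 330338/177499 ≈ 1.8611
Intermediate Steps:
K = -7020/7 (K = -135*52/7 = -⅐*7020 = -7020/7 ≈ -1002.9)
(K + 48194)/(-21833 + 47190) = (-7020/7 + 48194)/(-21833 + 47190) = (330338/7)/25357 = (330338/7)*(1/25357) = 330338/177499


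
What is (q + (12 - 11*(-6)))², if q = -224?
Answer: 21316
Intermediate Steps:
(q + (12 - 11*(-6)))² = (-224 + (12 - 11*(-6)))² = (-224 + (12 + 66))² = (-224 + 78)² = (-146)² = 21316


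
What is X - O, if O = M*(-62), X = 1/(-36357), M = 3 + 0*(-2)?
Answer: 6762401/36357 ≈ 186.00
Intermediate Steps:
M = 3 (M = 3 + 0 = 3)
X = -1/36357 ≈ -2.7505e-5
O = -186 (O = 3*(-62) = -186)
X - O = -1/36357 - 1*(-186) = -1/36357 + 186 = 6762401/36357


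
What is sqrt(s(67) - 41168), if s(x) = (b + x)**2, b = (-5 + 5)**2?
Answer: I*sqrt(36679) ≈ 191.52*I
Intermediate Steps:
b = 0 (b = 0**2 = 0)
s(x) = x**2 (s(x) = (0 + x)**2 = x**2)
sqrt(s(67) - 41168) = sqrt(67**2 - 41168) = sqrt(4489 - 41168) = sqrt(-36679) = I*sqrt(36679)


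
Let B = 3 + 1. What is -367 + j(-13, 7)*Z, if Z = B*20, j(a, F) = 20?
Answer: 1233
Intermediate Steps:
B = 4
Z = 80 (Z = 4*20 = 80)
-367 + j(-13, 7)*Z = -367 + 20*80 = -367 + 1600 = 1233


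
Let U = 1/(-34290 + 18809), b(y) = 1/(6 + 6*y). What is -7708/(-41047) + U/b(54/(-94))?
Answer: 5603469116/29866084529 ≈ 0.18762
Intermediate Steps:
U = -1/15481 (U = 1/(-15481) = -1/15481 ≈ -6.4595e-5)
-7708/(-41047) + U/b(54/(-94)) = -7708/(-41047) - 1/(15481*(1/(6*(1 + 54/(-94))))) = -7708*(-1/41047) - 1/(15481*(1/(6*(1 + 54*(-1/94))))) = 7708/41047 - 1/(15481*(1/(6*(1 - 27/47)))) = 7708/41047 - 1/(15481*(1/(6*(20/47)))) = 7708/41047 - 1/(15481*((⅙)*(47/20))) = 7708/41047 - 1/(15481*47/120) = 7708/41047 - 1/15481*120/47 = 7708/41047 - 120/727607 = 5603469116/29866084529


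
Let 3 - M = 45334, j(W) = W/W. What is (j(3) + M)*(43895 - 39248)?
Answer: -210648510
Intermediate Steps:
j(W) = 1
M = -45331 (M = 3 - 1*45334 = 3 - 45334 = -45331)
(j(3) + M)*(43895 - 39248) = (1 - 45331)*(43895 - 39248) = -45330*4647 = -210648510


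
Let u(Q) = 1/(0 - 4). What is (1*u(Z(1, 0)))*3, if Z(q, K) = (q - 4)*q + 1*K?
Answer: -¾ ≈ -0.75000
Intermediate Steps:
Z(q, K) = K + q*(-4 + q) (Z(q, K) = (-4 + q)*q + K = q*(-4 + q) + K = K + q*(-4 + q))
u(Q) = -¼ (u(Q) = 1/(-4) = -¼)
(1*u(Z(1, 0)))*3 = (1*(-¼))*3 = -¼*3 = -¾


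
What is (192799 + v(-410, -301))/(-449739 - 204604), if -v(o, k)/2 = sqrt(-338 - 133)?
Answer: -192799/654343 + 2*I*sqrt(471)/654343 ≈ -0.29465 + 6.6334e-5*I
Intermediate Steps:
v(o, k) = -2*I*sqrt(471) (v(o, k) = -2*sqrt(-338 - 133) = -2*I*sqrt(471))
(192799 + v(-410, -301))/(-449739 - 204604) = (192799 - 2*I*sqrt(471))/(-449739 - 204604) = (192799 - 2*I*sqrt(471))/(-654343) = (192799 - 2*I*sqrt(471))*(-1/654343) = -192799/654343 + 2*I*sqrt(471)/654343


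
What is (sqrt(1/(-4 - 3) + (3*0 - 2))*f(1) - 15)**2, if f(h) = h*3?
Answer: 1440/7 - 90*I*sqrt(105)/7 ≈ 205.71 - 131.75*I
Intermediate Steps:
f(h) = 3*h
(sqrt(1/(-4 - 3) + (3*0 - 2))*f(1) - 15)**2 = (sqrt(1/(-4 - 3) + (3*0 - 2))*(3*1) - 15)**2 = (sqrt(1/(-7) + (0 - 2))*3 - 15)**2 = (sqrt(-1/7 - 2)*3 - 15)**2 = (sqrt(-15/7)*3 - 15)**2 = ((I*sqrt(105)/7)*3 - 15)**2 = (3*I*sqrt(105)/7 - 15)**2 = (-15 + 3*I*sqrt(105)/7)**2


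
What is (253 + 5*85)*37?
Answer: 25086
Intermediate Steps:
(253 + 5*85)*37 = (253 + 425)*37 = 678*37 = 25086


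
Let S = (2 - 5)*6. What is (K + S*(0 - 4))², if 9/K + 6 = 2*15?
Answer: 335241/64 ≈ 5238.1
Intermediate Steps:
S = -18 (S = -3*6 = -18)
K = 3/8 (K = 9/(-6 + 2*15) = 9/(-6 + 30) = 9/24 = 9*(1/24) = 3/8 ≈ 0.37500)
(K + S*(0 - 4))² = (3/8 - 18*(0 - 4))² = (3/8 - 18*(-4))² = (3/8 + 72)² = (579/8)² = 335241/64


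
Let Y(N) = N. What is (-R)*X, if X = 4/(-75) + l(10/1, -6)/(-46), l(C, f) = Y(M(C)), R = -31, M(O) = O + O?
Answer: -26102/1725 ≈ -15.132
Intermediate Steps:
M(O) = 2*O
l(C, f) = 2*C
X = -842/1725 (X = 4/(-75) + (2*(10/1))/(-46) = 4*(-1/75) + (2*(10*1))*(-1/46) = -4/75 + (2*10)*(-1/46) = -4/75 + 20*(-1/46) = -4/75 - 10/23 = -842/1725 ≈ -0.48812)
(-R)*X = -1*(-31)*(-842/1725) = 31*(-842/1725) = -26102/1725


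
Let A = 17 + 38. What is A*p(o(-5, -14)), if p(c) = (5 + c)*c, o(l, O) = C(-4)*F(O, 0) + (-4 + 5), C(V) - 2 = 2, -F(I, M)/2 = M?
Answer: 330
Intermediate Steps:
F(I, M) = -2*M
C(V) = 4 (C(V) = 2 + 2 = 4)
o(l, O) = 1 (o(l, O) = 4*(-2*0) + (-4 + 5) = 4*0 + 1 = 0 + 1 = 1)
p(c) = c*(5 + c)
A = 55
A*p(o(-5, -14)) = 55*(1*(5 + 1)) = 55*(1*6) = 55*6 = 330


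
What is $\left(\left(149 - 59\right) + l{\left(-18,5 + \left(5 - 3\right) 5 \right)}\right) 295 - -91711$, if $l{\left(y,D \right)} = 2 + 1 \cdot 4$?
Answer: $120031$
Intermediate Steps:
$l{\left(y,D \right)} = 6$ ($l{\left(y,D \right)} = 2 + 4 = 6$)
$\left(\left(149 - 59\right) + l{\left(-18,5 + \left(5 - 3\right) 5 \right)}\right) 295 - -91711 = \left(\left(149 - 59\right) + 6\right) 295 - -91711 = \left(\left(149 - 59\right) + 6\right) 295 + 91711 = \left(90 + 6\right) 295 + 91711 = 96 \cdot 295 + 91711 = 28320 + 91711 = 120031$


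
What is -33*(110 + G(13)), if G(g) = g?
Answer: -4059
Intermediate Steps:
-33*(110 + G(13)) = -33*(110 + 13) = -33*123 = -4059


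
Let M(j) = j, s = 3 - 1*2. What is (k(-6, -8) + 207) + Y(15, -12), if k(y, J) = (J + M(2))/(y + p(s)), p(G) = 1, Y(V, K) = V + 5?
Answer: 1141/5 ≈ 228.20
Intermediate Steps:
Y(V, K) = 5 + V
s = 1 (s = 3 - 2 = 1)
k(y, J) = (2 + J)/(1 + y) (k(y, J) = (J + 2)/(y + 1) = (2 + J)/(1 + y))
(k(-6, -8) + 207) + Y(15, -12) = ((2 - 8)/(1 - 6) + 207) + (5 + 15) = (-6/(-5) + 207) + 20 = (-⅕*(-6) + 207) + 20 = (6/5 + 207) + 20 = 1041/5 + 20 = 1141/5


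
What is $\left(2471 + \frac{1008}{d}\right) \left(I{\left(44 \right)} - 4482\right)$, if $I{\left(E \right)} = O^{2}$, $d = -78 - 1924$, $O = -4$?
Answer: $- \frac{143432086}{13} \approx -1.1033 \cdot 10^{7}$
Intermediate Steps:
$d = -2002$
$I{\left(E \right)} = 16$ ($I{\left(E \right)} = \left(-4\right)^{2} = 16$)
$\left(2471 + \frac{1008}{d}\right) \left(I{\left(44 \right)} - 4482\right) = \left(2471 + \frac{1008}{-2002}\right) \left(16 - 4482\right) = \left(2471 + 1008 \left(- \frac{1}{2002}\right)\right) \left(-4466\right) = \left(2471 - \frac{72}{143}\right) \left(-4466\right) = \frac{353281}{143} \left(-4466\right) = - \frac{143432086}{13}$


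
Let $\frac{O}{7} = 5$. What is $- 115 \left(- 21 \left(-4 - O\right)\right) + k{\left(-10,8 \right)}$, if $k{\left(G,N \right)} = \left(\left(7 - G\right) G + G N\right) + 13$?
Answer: $-94422$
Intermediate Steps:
$O = 35$ ($O = 7 \cdot 5 = 35$)
$k{\left(G,N \right)} = 13 + G N + G \left(7 - G\right)$ ($k{\left(G,N \right)} = \left(G \left(7 - G\right) + G N\right) + 13 = \left(G N + G \left(7 - G\right)\right) + 13 = 13 + G N + G \left(7 - G\right)$)
$- 115 \left(- 21 \left(-4 - O\right)\right) + k{\left(-10,8 \right)} = - 115 \left(- 21 \left(-4 - 35\right)\right) + \left(13 - \left(-10\right)^{2} + 7 \left(-10\right) - 80\right) = - 115 \left(- 21 \left(-4 - 35\right)\right) - 237 = - 115 \left(\left(-21\right) \left(-39\right)\right) - 237 = \left(-115\right) 819 - 237 = -94185 - 237 = -94422$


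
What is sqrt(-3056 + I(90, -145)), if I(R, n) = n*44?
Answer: 2*I*sqrt(2359) ≈ 97.139*I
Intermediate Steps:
I(R, n) = 44*n
sqrt(-3056 + I(90, -145)) = sqrt(-3056 + 44*(-145)) = sqrt(-3056 - 6380) = sqrt(-9436) = 2*I*sqrt(2359)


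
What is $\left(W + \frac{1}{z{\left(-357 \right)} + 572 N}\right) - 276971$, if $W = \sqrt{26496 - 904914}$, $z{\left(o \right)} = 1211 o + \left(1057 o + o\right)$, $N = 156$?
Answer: $- \frac{199640973772}{720801} + 3 i \sqrt{97602} \approx -2.7697 \cdot 10^{5} + 937.24 i$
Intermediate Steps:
$z{\left(o \right)} = 2269 o$ ($z{\left(o \right)} = 1211 o + 1058 o = 2269 o$)
$W = 3 i \sqrt{97602}$ ($W = \sqrt{-878418} = 3 i \sqrt{97602} \approx 937.24 i$)
$\left(W + \frac{1}{z{\left(-357 \right)} + 572 N}\right) - 276971 = \left(3 i \sqrt{97602} + \frac{1}{2269 \left(-357\right) + 572 \cdot 156}\right) - 276971 = \left(3 i \sqrt{97602} + \frac{1}{-810033 + 89232}\right) - 276971 = \left(3 i \sqrt{97602} + \frac{1}{-720801}\right) - 276971 = \left(3 i \sqrt{97602} - \frac{1}{720801}\right) - 276971 = \left(- \frac{1}{720801} + 3 i \sqrt{97602}\right) - 276971 = - \frac{199640973772}{720801} + 3 i \sqrt{97602}$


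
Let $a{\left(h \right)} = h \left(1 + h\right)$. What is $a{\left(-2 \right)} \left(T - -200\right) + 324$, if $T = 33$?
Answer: $790$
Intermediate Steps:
$a{\left(-2 \right)} \left(T - -200\right) + 324 = - 2 \left(1 - 2\right) \left(33 - -200\right) + 324 = \left(-2\right) \left(-1\right) \left(33 + 200\right) + 324 = 2 \cdot 233 + 324 = 466 + 324 = 790$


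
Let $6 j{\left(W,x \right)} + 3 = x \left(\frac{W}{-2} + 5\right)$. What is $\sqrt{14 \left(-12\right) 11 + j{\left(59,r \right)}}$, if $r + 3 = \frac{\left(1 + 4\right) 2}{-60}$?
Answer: $\frac{i \sqrt{264322}}{12} \approx 42.844 i$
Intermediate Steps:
$r = - \frac{19}{6}$ ($r = -3 + \frac{\left(1 + 4\right) 2}{-60} = -3 + 5 \cdot 2 \left(- \frac{1}{60}\right) = -3 + 10 \left(- \frac{1}{60}\right) = -3 - \frac{1}{6} = - \frac{19}{6} \approx -3.1667$)
$j{\left(W,x \right)} = - \frac{1}{2} + \frac{x \left(5 - \frac{W}{2}\right)}{6}$ ($j{\left(W,x \right)} = - \frac{1}{2} + \frac{x \left(\frac{W}{-2} + 5\right)}{6} = - \frac{1}{2} + \frac{x \left(W \left(- \frac{1}{2}\right) + 5\right)}{6} = - \frac{1}{2} + \frac{x \left(- \frac{W}{2} + 5\right)}{6} = - \frac{1}{2} + \frac{x \left(5 - \frac{W}{2}\right)}{6}$)
$\sqrt{14 \left(-12\right) 11 + j{\left(59,r \right)}} = \sqrt{14 \left(-12\right) 11 - \left(\frac{113}{36} - \frac{1121}{72}\right)} = \sqrt{\left(-168\right) 11 - - \frac{895}{72}} = \sqrt{-1848 + \frac{895}{72}} = \sqrt{- \frac{132161}{72}} = \frac{i \sqrt{264322}}{12}$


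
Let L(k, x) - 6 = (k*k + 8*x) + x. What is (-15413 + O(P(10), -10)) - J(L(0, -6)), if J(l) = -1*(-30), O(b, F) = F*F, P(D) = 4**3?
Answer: -15343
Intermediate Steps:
P(D) = 64
O(b, F) = F**2
L(k, x) = 6 + k**2 + 9*x (L(k, x) = 6 + ((k*k + 8*x) + x) = 6 + ((k**2 + 8*x) + x) = 6 + (k**2 + 9*x) = 6 + k**2 + 9*x)
J(l) = 30
(-15413 + O(P(10), -10)) - J(L(0, -6)) = (-15413 + (-10)**2) - 1*30 = (-15413 + 100) - 30 = -15313 - 30 = -15343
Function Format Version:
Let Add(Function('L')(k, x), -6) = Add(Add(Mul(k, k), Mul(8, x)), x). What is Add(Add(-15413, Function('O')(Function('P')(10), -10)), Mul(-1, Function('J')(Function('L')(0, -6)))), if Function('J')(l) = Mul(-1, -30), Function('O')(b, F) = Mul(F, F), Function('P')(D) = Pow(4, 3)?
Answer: -15343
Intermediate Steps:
Function('P')(D) = 64
Function('O')(b, F) = Pow(F, 2)
Function('L')(k, x) = Add(6, Pow(k, 2), Mul(9, x)) (Function('L')(k, x) = Add(6, Add(Add(Mul(k, k), Mul(8, x)), x)) = Add(6, Add(Add(Pow(k, 2), Mul(8, x)), x)) = Add(6, Add(Pow(k, 2), Mul(9, x))) = Add(6, Pow(k, 2), Mul(9, x)))
Function('J')(l) = 30
Add(Add(-15413, Function('O')(Function('P')(10), -10)), Mul(-1, Function('J')(Function('L')(0, -6)))) = Add(Add(-15413, Pow(-10, 2)), Mul(-1, 30)) = Add(Add(-15413, 100), -30) = Add(-15313, -30) = -15343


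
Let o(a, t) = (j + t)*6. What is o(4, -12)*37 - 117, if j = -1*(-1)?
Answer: -2559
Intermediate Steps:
j = 1
o(a, t) = 6 + 6*t (o(a, t) = (1 + t)*6 = 6 + 6*t)
o(4, -12)*37 - 117 = (6 + 6*(-12))*37 - 117 = (6 - 72)*37 - 117 = -66*37 - 117 = -2442 - 117 = -2559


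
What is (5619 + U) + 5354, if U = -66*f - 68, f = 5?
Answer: 10575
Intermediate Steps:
U = -398 (U = -66*5 - 68 = -330 - 68 = -398)
(5619 + U) + 5354 = (5619 - 398) + 5354 = 5221 + 5354 = 10575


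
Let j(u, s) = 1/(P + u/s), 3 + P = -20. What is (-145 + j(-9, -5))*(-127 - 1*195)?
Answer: 2475375/53 ≈ 46705.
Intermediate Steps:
P = -23 (P = -3 - 20 = -23)
j(u, s) = 1/(-23 + u/s)
(-145 + j(-9, -5))*(-127 - 1*195) = (-145 - 1*(-5)/(-1*(-9) + 23*(-5)))*(-127 - 1*195) = (-145 - 1*(-5)/(9 - 115))*(-127 - 195) = (-145 - 1*(-5)/(-106))*(-322) = (-145 - 1*(-5)*(-1/106))*(-322) = (-145 - 5/106)*(-322) = -15375/106*(-322) = 2475375/53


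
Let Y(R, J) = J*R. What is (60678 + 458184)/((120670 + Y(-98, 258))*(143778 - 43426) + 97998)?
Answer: 259431/4786136935 ≈ 5.4205e-5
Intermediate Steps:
(60678 + 458184)/((120670 + Y(-98, 258))*(143778 - 43426) + 97998) = (60678 + 458184)/((120670 + 258*(-98))*(143778 - 43426) + 97998) = 518862/((120670 - 25284)*100352 + 97998) = 518862/(95386*100352 + 97998) = 518862/(9572175872 + 97998) = 518862/9572273870 = 518862*(1/9572273870) = 259431/4786136935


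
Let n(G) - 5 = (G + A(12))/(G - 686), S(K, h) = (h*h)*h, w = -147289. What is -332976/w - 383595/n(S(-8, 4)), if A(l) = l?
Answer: -17570784625413/223437413 ≈ -78639.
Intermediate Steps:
S(K, h) = h**3 (S(K, h) = h**2*h = h**3)
n(G) = 5 + (12 + G)/(-686 + G) (n(G) = 5 + (G + 12)/(G - 686) = 5 + (12 + G)/(-686 + G))
-332976/w - 383595/n(S(-8, 4)) = -332976/(-147289) - 383595*(-686 + 4**3)/(2*(-1709 + 3*4**3)) = -332976*(-1/147289) - 383595*(-686 + 64)/(2*(-1709 + 3*64)) = 332976/147289 - 383595*(-311/(-1709 + 192)) = 332976/147289 - 383595/(2*(-1/622)*(-1517)) = 332976/147289 - 383595/1517/311 = 332976/147289 - 383595*311/1517 = 332976/147289 - 119298045/1517 = -17570784625413/223437413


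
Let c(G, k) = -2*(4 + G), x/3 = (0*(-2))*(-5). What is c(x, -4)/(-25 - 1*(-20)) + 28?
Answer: 148/5 ≈ 29.600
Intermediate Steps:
x = 0 (x = 3*((0*(-2))*(-5)) = 3*(0*(-5)) = 3*0 = 0)
c(G, k) = -8 - 2*G
c(x, -4)/(-25 - 1*(-20)) + 28 = (-8 - 2*0)/(-25 - 1*(-20)) + 28 = (-8 + 0)/(-25 + 20) + 28 = -8/(-5) + 28 = -8*(-⅕) + 28 = 8/5 + 28 = 148/5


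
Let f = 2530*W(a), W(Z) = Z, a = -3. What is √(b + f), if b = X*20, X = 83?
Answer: I*√5930 ≈ 77.006*I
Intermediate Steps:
f = -7590 (f = 2530*(-3) = -7590)
b = 1660 (b = 83*20 = 1660)
√(b + f) = √(1660 - 7590) = √(-5930) = I*√5930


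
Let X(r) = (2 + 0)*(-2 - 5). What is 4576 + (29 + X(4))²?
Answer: 4801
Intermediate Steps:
X(r) = -14 (X(r) = 2*(-7) = -14)
4576 + (29 + X(4))² = 4576 + (29 - 14)² = 4576 + 15² = 4576 + 225 = 4801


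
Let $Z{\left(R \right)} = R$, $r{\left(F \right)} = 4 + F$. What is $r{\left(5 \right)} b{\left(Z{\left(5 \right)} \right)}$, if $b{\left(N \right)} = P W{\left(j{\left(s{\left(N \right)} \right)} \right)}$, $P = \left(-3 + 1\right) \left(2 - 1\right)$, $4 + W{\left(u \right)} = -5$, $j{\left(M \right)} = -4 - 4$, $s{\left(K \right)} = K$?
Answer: $162$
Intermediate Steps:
$j{\left(M \right)} = -8$
$W{\left(u \right)} = -9$ ($W{\left(u \right)} = -4 - 5 = -9$)
$P = -2$ ($P = \left(-2\right) 1 = -2$)
$b{\left(N \right)} = 18$ ($b{\left(N \right)} = \left(-2\right) \left(-9\right) = 18$)
$r{\left(5 \right)} b{\left(Z{\left(5 \right)} \right)} = \left(4 + 5\right) 18 = 9 \cdot 18 = 162$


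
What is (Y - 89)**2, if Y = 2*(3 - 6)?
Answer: 9025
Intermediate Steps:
Y = -6 (Y = 2*(-3) = -6)
(Y - 89)**2 = (-6 - 89)**2 = (-95)**2 = 9025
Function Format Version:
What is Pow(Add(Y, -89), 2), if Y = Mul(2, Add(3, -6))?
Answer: 9025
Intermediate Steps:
Y = -6 (Y = Mul(2, -3) = -6)
Pow(Add(Y, -89), 2) = Pow(Add(-6, -89), 2) = Pow(-95, 2) = 9025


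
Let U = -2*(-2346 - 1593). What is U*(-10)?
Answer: -78780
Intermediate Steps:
U = 7878 (U = -2*(-3939) = 7878)
U*(-10) = 7878*(-10) = -78780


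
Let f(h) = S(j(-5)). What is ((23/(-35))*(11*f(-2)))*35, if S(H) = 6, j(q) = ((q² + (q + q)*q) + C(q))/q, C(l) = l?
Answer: -1518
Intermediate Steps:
j(q) = (q + 3*q²)/q (j(q) = ((q² + (q + q)*q) + q)/q = ((q² + (2*q)*q) + q)/q = ((q² + 2*q²) + q)/q = (3*q² + q)/q = (q + 3*q²)/q)
f(h) = 6
((23/(-35))*(11*f(-2)))*35 = ((23/(-35))*(11*6))*35 = ((23*(-1/35))*66)*35 = -23/35*66*35 = -1518/35*35 = -1518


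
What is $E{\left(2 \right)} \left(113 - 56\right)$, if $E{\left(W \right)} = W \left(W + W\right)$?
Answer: $456$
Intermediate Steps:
$E{\left(W \right)} = 2 W^{2}$ ($E{\left(W \right)} = W 2 W = 2 W^{2}$)
$E{\left(2 \right)} \left(113 - 56\right) = 2 \cdot 2^{2} \left(113 - 56\right) = 2 \cdot 4 \cdot 57 = 8 \cdot 57 = 456$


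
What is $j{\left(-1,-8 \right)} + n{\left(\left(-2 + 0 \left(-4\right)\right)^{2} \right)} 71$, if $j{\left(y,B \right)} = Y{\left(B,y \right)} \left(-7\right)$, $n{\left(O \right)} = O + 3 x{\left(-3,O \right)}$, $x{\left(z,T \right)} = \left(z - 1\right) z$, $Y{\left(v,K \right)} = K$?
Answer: $2847$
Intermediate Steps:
$x{\left(z,T \right)} = z \left(-1 + z\right)$ ($x{\left(z,T \right)} = \left(-1 + z\right) z = z \left(-1 + z\right)$)
$n{\left(O \right)} = 36 + O$ ($n{\left(O \right)} = O + 3 \left(- 3 \left(-1 - 3\right)\right) = O + 3 \left(\left(-3\right) \left(-4\right)\right) = O + 3 \cdot 12 = O + 36 = 36 + O$)
$j{\left(y,B \right)} = - 7 y$ ($j{\left(y,B \right)} = y \left(-7\right) = - 7 y$)
$j{\left(-1,-8 \right)} + n{\left(\left(-2 + 0 \left(-4\right)\right)^{2} \right)} 71 = \left(-7\right) \left(-1\right) + \left(36 + \left(-2 + 0 \left(-4\right)\right)^{2}\right) 71 = 7 + \left(36 + \left(-2 + 0\right)^{2}\right) 71 = 7 + \left(36 + \left(-2\right)^{2}\right) 71 = 7 + \left(36 + 4\right) 71 = 7 + 40 \cdot 71 = 7 + 2840 = 2847$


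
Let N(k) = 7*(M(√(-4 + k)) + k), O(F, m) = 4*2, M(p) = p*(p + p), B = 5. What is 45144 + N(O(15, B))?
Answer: 45256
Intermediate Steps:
M(p) = 2*p² (M(p) = p*(2*p) = 2*p²)
O(F, m) = 8
N(k) = -56 + 21*k (N(k) = 7*(2*(√(-4 + k))² + k) = 7*(2*(-4 + k) + k) = 7*((-8 + 2*k) + k) = 7*(-8 + 3*k) = -56 + 21*k)
45144 + N(O(15, B)) = 45144 + (-56 + 21*8) = 45144 + (-56 + 168) = 45144 + 112 = 45256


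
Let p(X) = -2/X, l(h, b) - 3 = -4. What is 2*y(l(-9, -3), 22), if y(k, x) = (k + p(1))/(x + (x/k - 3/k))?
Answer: -2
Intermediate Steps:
l(h, b) = -1 (l(h, b) = 3 - 4 = -1)
y(k, x) = (-2 + k)/(x - 3/k + x/k) (y(k, x) = (k - 2/1)/(x + (x/k - 3/k)) = (k - 2*1)/(x + (-3/k + x/k)) = (k - 2)/(x - 3/k + x/k) = (-2 + k)/(x - 3/k + x/k))
2*y(l(-9, -3), 22) = 2*(-(-2 - 1)/(-3 + 22 - 1*22)) = 2*(-1*(-3)/(-3 + 22 - 22)) = 2*(-1*(-3)/(-3)) = 2*(-1*(-⅓)*(-3)) = 2*(-1) = -2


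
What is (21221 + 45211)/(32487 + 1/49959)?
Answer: 1659438144/811509017 ≈ 2.0449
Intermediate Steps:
(21221 + 45211)/(32487 + 1/49959) = 66432/(32487 + 1/49959) = 66432/(1623018034/49959) = 66432*(49959/1623018034) = 1659438144/811509017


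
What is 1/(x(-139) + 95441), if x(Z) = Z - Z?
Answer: 1/95441 ≈ 1.0478e-5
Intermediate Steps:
x(Z) = 0
1/(x(-139) + 95441) = 1/(0 + 95441) = 1/95441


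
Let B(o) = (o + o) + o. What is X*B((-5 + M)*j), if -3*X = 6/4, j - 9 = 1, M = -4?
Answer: 135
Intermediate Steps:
j = 10 (j = 9 + 1 = 10)
B(o) = 3*o (B(o) = 2*o + o = 3*o)
X = -½ (X = -2/4 = -⅓*3/2 = -½ ≈ -0.50000)
X*B((-5 + M)*j) = -3*(-5 - 4)*10/2 = -3*(-9*10)/2 = -3*(-90)/2 = -½*(-270) = 135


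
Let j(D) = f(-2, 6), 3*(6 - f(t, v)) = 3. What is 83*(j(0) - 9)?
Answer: -332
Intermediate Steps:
f(t, v) = 5 (f(t, v) = 6 - ⅓*3 = 6 - 1 = 5)
j(D) = 5
83*(j(0) - 9) = 83*(5 - 9) = 83*(-4) = -332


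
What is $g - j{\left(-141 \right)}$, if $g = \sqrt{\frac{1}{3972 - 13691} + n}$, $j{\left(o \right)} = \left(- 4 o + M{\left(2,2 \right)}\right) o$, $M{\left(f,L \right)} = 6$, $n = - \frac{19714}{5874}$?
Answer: $80370 + \frac{4 i \sqrt{170916975429585}}{28544703} \approx 80370.0 + 1.832 i$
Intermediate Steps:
$n = - \frac{9857}{2937}$ ($n = \left(-19714\right) \frac{1}{5874} = - \frac{9857}{2937} \approx -3.3561$)
$j{\left(o \right)} = o \left(6 - 4 o\right)$ ($j{\left(o \right)} = \left(- 4 o + 6\right) o = \left(6 - 4 o\right) o = o \left(6 - 4 o\right)$)
$g = \frac{4 i \sqrt{170916975429585}}{28544703}$ ($g = \sqrt{\frac{1}{3972 - 13691} - \frac{9857}{2937}} = \sqrt{\frac{1}{-9719} - \frac{9857}{2937}} = \sqrt{- \frac{1}{9719} - \frac{9857}{2937}} = \sqrt{- \frac{95803120}{28544703}} = \frac{4 i \sqrt{170916975429585}}{28544703} \approx 1.832 i$)
$g - j{\left(-141 \right)} = \frac{4 i \sqrt{170916975429585}}{28544703} - 2 \left(-141\right) \left(3 - -282\right) = \frac{4 i \sqrt{170916975429585}}{28544703} - 2 \left(-141\right) \left(3 + 282\right) = \frac{4 i \sqrt{170916975429585}}{28544703} - 2 \left(-141\right) 285 = \frac{4 i \sqrt{170916975429585}}{28544703} - -80370 = \frac{4 i \sqrt{170916975429585}}{28544703} + 80370 = 80370 + \frac{4 i \sqrt{170916975429585}}{28544703}$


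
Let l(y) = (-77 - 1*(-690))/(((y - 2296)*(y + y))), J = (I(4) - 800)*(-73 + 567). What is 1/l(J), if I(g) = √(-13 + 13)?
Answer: 314180838400/613 ≈ 5.1253e+8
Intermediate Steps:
I(g) = 0 (I(g) = √0 = 0)
J = -395200 (J = (0 - 800)*(-73 + 567) = -800*494 = -395200)
l(y) = 613/(2*y*(-2296 + y)) (l(y) = (-77 + 690)/(((-2296 + y)*(2*y))) = 613/((2*y*(-2296 + y))) = 613*(1/(2*y*(-2296 + y))) = 613/(2*y*(-2296 + y)))
1/l(J) = 1/((613/2)/(-395200*(-2296 - 395200))) = 1/((613/2)*(-1/395200)/(-397496)) = 1/((613/2)*(-1/395200)*(-1/397496)) = 1/(613/314180838400) = 314180838400/613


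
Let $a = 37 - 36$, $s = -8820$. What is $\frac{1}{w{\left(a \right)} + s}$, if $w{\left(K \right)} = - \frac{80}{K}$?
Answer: $- \frac{1}{8900} \approx -0.00011236$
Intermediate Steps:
$a = 1$ ($a = 37 - 36 = 1$)
$\frac{1}{w{\left(a \right)} + s} = \frac{1}{- \frac{80}{1} - 8820} = \frac{1}{\left(-80\right) 1 - 8820} = \frac{1}{-80 - 8820} = \frac{1}{-8900} = - \frac{1}{8900}$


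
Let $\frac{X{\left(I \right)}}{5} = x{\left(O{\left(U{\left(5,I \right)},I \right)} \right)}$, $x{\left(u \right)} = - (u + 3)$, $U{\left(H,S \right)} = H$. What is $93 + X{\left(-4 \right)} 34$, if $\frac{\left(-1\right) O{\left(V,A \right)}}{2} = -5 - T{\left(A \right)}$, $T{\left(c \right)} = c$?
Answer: $-757$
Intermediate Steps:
$O{\left(V,A \right)} = 10 + 2 A$ ($O{\left(V,A \right)} = - 2 \left(-5 - A\right) = 10 + 2 A$)
$x{\left(u \right)} = -3 - u$ ($x{\left(u \right)} = - (3 + u) = -3 - u$)
$X{\left(I \right)} = -65 - 10 I$ ($X{\left(I \right)} = 5 \left(-3 - \left(10 + 2 I\right)\right) = 5 \left(-13 - 2 I\right) = -65 - 10 I$)
$93 + X{\left(-4 \right)} 34 = 93 + \left(-65 - -40\right) 34 = 93 + \left(-65 + 40\right) 34 = 93 - 850 = -757$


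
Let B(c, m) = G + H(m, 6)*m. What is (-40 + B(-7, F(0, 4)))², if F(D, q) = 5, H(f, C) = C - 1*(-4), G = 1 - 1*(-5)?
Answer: 256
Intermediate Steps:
G = 6 (G = 1 + 5 = 6)
H(f, C) = 4 + C (H(f, C) = C + 4 = 4 + C)
B(c, m) = 6 + 10*m (B(c, m) = 6 + (4 + 6)*m = 6 + 10*m)
(-40 + B(-7, F(0, 4)))² = (-40 + (6 + 10*5))² = (-40 + (6 + 50))² = (-40 + 56)² = 16² = 256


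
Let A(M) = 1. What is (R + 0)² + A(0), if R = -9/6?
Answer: 13/4 ≈ 3.2500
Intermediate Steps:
R = -3/2 (R = -9*⅙ = -3/2 ≈ -1.5000)
(R + 0)² + A(0) = (-3/2 + 0)² + 1 = (-3/2)² + 1 = 9/4 + 1 = 13/4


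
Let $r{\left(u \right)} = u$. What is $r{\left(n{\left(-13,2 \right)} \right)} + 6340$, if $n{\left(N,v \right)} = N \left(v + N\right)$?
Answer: $6483$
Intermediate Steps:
$n{\left(N,v \right)} = N \left(N + v\right)$
$r{\left(n{\left(-13,2 \right)} \right)} + 6340 = - 13 \left(-13 + 2\right) + 6340 = \left(-13\right) \left(-11\right) + 6340 = 143 + 6340 = 6483$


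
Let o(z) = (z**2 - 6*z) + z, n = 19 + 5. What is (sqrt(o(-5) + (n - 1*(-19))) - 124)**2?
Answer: (124 - sqrt(93))**2 ≈ 13077.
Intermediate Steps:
n = 24
o(z) = z**2 - 5*z
(sqrt(o(-5) + (n - 1*(-19))) - 124)**2 = (sqrt(-5*(-5 - 5) + (24 - 1*(-19))) - 124)**2 = (sqrt(-5*(-10) + (24 + 19)) - 124)**2 = (sqrt(50 + 43) - 124)**2 = (sqrt(93) - 124)**2 = (-124 + sqrt(93))**2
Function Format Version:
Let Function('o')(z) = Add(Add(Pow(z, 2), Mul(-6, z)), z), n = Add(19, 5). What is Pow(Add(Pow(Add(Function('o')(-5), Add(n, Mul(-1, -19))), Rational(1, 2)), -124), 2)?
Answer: Pow(Add(124, Mul(-1, Pow(93, Rational(1, 2)))), 2) ≈ 13077.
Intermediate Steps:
n = 24
Function('o')(z) = Add(Pow(z, 2), Mul(-5, z))
Pow(Add(Pow(Add(Function('o')(-5), Add(n, Mul(-1, -19))), Rational(1, 2)), -124), 2) = Pow(Add(Pow(Add(Mul(-5, Add(-5, -5)), Add(24, Mul(-1, -19))), Rational(1, 2)), -124), 2) = Pow(Add(Pow(Add(Mul(-5, -10), Add(24, 19)), Rational(1, 2)), -124), 2) = Pow(Add(Pow(Add(50, 43), Rational(1, 2)), -124), 2) = Pow(Add(Pow(93, Rational(1, 2)), -124), 2) = Pow(Add(-124, Pow(93, Rational(1, 2))), 2)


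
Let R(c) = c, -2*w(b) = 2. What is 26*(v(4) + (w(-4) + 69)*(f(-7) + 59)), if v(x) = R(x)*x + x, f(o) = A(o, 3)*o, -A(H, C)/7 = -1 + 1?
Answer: 104832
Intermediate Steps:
w(b) = -1 (w(b) = -½*2 = -1)
A(H, C) = 0 (A(H, C) = -7*(-1 + 1) = -7*0 = 0)
f(o) = 0 (f(o) = 0*o = 0)
v(x) = x + x² (v(x) = x*x + x = x² + x = x + x²)
26*(v(4) + (w(-4) + 69)*(f(-7) + 59)) = 26*(4*(1 + 4) + (-1 + 69)*(0 + 59)) = 26*(4*5 + 68*59) = 26*(20 + 4012) = 26*4032 = 104832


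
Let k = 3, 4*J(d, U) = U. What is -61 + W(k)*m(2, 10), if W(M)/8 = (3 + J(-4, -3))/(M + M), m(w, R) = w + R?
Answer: -25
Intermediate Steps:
J(d, U) = U/4
m(w, R) = R + w
W(M) = 9/M (W(M) = 8*((3 + (¼)*(-3))/(M + M)) = 8*((3 - ¾)/((2*M))) = 8*(9*(1/(2*M))/4) = 8*(9/(8*M)) = 9/M)
-61 + W(k)*m(2, 10) = -61 + (9/3)*(10 + 2) = -61 + (9*(⅓))*12 = -61 + 3*12 = -61 + 36 = -25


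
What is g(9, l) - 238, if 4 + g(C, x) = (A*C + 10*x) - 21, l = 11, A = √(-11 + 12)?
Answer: -144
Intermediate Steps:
A = 1 (A = √1 = 1)
g(C, x) = -25 + C + 10*x (g(C, x) = -4 + ((1*C + 10*x) - 21) = -4 + ((C + 10*x) - 21) = -4 + (-21 + C + 10*x) = -25 + C + 10*x)
g(9, l) - 238 = (-25 + 9 + 10*11) - 238 = (-25 + 9 + 110) - 238 = 94 - 238 = -144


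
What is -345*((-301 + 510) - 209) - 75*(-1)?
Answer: 75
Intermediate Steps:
-345*((-301 + 510) - 209) - 75*(-1) = -345*(209 - 209) + 75 = -345*0 + 75 = 0 + 75 = 75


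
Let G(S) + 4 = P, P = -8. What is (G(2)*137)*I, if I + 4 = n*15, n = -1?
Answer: 31236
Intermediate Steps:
I = -19 (I = -4 - 1*15 = -4 - 15 = -19)
G(S) = -12 (G(S) = -4 - 8 = -12)
(G(2)*137)*I = -12*137*(-19) = -1644*(-19) = 31236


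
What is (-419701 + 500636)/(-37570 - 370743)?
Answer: -80935/408313 ≈ -0.19822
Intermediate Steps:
(-419701 + 500636)/(-37570 - 370743) = 80935/(-408313) = 80935*(-1/408313) = -80935/408313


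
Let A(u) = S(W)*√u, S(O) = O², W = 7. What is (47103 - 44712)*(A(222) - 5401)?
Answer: -12913791 + 117159*√222 ≈ -1.1168e+7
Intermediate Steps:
A(u) = 49*√u (A(u) = 7²*√u = 49*√u)
(47103 - 44712)*(A(222) - 5401) = (47103 - 44712)*(49*√222 - 5401) = 2391*(-5401 + 49*√222) = -12913791 + 117159*√222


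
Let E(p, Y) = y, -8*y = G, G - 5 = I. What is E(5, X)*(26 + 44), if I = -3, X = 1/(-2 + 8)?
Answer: -35/2 ≈ -17.500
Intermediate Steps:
X = ⅙ (X = 1/6 = ⅙ ≈ 0.16667)
G = 2 (G = 5 - 3 = 2)
y = -¼ (y = -⅛*2 = -¼ ≈ -0.25000)
E(p, Y) = -¼
E(5, X)*(26 + 44) = -(26 + 44)/4 = -¼*70 = -35/2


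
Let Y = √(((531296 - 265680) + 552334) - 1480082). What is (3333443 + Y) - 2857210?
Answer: 476233 + 2*I*√165533 ≈ 4.7623e+5 + 813.71*I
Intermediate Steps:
Y = 2*I*√165533 (Y = √((265616 + 552334) - 1480082) = √(817950 - 1480082) = √(-662132) = 2*I*√165533 ≈ 813.71*I)
(3333443 + Y) - 2857210 = (3333443 + 2*I*√165533) - 2857210 = 476233 + 2*I*√165533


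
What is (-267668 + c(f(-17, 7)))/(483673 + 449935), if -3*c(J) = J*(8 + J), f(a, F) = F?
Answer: -267703/933608 ≈ -0.28674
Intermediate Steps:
c(J) = -J*(8 + J)/3
(-267668 + c(f(-17, 7)))/(483673 + 449935) = (-267668 - 1/3*7*(8 + 7))/(483673 + 449935) = (-267668 - 1/3*7*15)/933608 = (-267668 - 35)*(1/933608) = -267703*1/933608 = -267703/933608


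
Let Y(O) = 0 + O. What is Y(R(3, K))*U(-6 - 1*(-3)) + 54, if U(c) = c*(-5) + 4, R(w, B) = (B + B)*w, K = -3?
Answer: -288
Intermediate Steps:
R(w, B) = 2*B*w (R(w, B) = (2*B)*w = 2*B*w)
U(c) = 4 - 5*c (U(c) = -5*c + 4 = 4 - 5*c)
Y(O) = O
Y(R(3, K))*U(-6 - 1*(-3)) + 54 = (2*(-3)*3)*(4 - 5*(-6 - 1*(-3))) + 54 = -18*(4 - 5*(-6 + 3)) + 54 = -18*(4 - 5*(-3)) + 54 = -18*(4 + 15) + 54 = -18*19 + 54 = -342 + 54 = -288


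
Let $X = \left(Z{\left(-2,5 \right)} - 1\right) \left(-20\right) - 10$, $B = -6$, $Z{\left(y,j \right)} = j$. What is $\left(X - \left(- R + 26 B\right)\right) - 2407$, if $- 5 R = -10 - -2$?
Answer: $- \frac{11697}{5} \approx -2339.4$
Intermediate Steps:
$R = \frac{8}{5}$ ($R = - \frac{-10 - -2}{5} = - \frac{-10 + 2}{5} = \left(- \frac{1}{5}\right) \left(-8\right) = \frac{8}{5} \approx 1.6$)
$X = -90$ ($X = \left(5 - 1\right) \left(-20\right) - 10 = 4 \left(-20\right) - 10 = -80 - 10 = -90$)
$\left(X - \left(- R + 26 B\right)\right) - 2407 = \left(-90 + \left(\frac{8}{5} - -156\right)\right) - 2407 = \left(-90 + \left(\frac{8}{5} + 156\right)\right) - 2407 = \left(-90 + \frac{788}{5}\right) - 2407 = \frac{338}{5} - 2407 = - \frac{11697}{5}$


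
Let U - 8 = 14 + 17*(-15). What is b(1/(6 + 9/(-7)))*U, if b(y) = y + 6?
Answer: -47765/33 ≈ -1447.4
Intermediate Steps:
b(y) = 6 + y
U = -233 (U = 8 + (14 + 17*(-15)) = 8 + (14 - 255) = 8 - 241 = -233)
b(1/(6 + 9/(-7)))*U = (6 + 1/(6 + 9/(-7)))*(-233) = (6 + 1/(6 + 9*(-⅐)))*(-233) = (6 + 1/(6 - 9/7))*(-233) = (6 + 1/(33/7))*(-233) = (6 + 7/33)*(-233) = (205/33)*(-233) = -47765/33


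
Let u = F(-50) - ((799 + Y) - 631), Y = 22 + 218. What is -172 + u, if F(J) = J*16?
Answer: -1380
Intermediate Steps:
Y = 240
F(J) = 16*J
u = -1208 (u = 16*(-50) - ((799 + 240) - 631) = -800 - (1039 - 631) = -800 - 1*408 = -800 - 408 = -1208)
-172 + u = -172 - 1208 = -1380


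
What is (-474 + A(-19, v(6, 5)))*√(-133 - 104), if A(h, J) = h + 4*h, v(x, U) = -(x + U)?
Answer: -569*I*√237 ≈ -8759.6*I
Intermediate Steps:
v(x, U) = -U - x (v(x, U) = -(U + x) = -U - x)
A(h, J) = 5*h
(-474 + A(-19, v(6, 5)))*√(-133 - 104) = (-474 + 5*(-19))*√(-133 - 104) = (-474 - 95)*√(-237) = -569*I*√237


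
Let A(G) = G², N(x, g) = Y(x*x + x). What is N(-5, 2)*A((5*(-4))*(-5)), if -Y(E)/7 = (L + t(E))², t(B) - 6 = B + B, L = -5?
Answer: -117670000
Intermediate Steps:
t(B) = 6 + 2*B (t(B) = 6 + (B + B) = 6 + 2*B)
Y(E) = -7*(1 + 2*E)² (Y(E) = -7*(-5 + (6 + 2*E))² = -7*(1 + 2*E)²)
N(x, g) = -7*(1 + 2*x + 2*x²)² (N(x, g) = -7*(1 + 2*(x*x + x))² = -7*(1 + 2*(x² + x))² = -7*(1 + 2*(x + x²))² = -7*(1 + (2*x + 2*x²))² = -7*(1 + 2*x + 2*x²)²)
N(-5, 2)*A((5*(-4))*(-5)) = (-7*(1 + 2*(-5)*(1 - 5))²)*((5*(-4))*(-5))² = (-7*(1 + 2*(-5)*(-4))²)*(-20*(-5))² = -7*(1 + 40)²*100² = -7*41²*10000 = -7*1681*10000 = -11767*10000 = -117670000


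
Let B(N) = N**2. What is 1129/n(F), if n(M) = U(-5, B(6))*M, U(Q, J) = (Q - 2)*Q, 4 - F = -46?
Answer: 1129/1750 ≈ 0.64514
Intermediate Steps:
F = 50 (F = 4 - 1*(-46) = 4 + 46 = 50)
U(Q, J) = Q*(-2 + Q) (U(Q, J) = (-2 + Q)*Q = Q*(-2 + Q))
n(M) = 35*M (n(M) = (-5*(-2 - 5))*M = (-5*(-7))*M = 35*M)
1129/n(F) = 1129/((35*50)) = 1129/1750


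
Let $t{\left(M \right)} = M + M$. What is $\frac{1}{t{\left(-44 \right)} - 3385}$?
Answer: $- \frac{1}{3473} \approx -0.00028794$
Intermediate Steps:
$t{\left(M \right)} = 2 M$
$\frac{1}{t{\left(-44 \right)} - 3385} = \frac{1}{2 \left(-44\right) - 3385} = \frac{1}{-88 - 3385} = \frac{1}{-3473} = - \frac{1}{3473}$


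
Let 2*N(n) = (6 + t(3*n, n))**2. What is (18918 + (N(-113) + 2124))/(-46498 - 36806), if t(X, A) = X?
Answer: -16997/18512 ≈ -0.91816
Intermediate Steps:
N(n) = (6 + 3*n)**2/2
(18918 + (N(-113) + 2124))/(-46498 - 36806) = (18918 + (9*(2 - 113)**2/2 + 2124))/(-46498 - 36806) = (18918 + ((9/2)*(-111)**2 + 2124))/(-83304) = (18918 + ((9/2)*12321 + 2124))*(-1/83304) = (18918 + (110889/2 + 2124))*(-1/83304) = (18918 + 115137/2)*(-1/83304) = (152973/2)*(-1/83304) = -16997/18512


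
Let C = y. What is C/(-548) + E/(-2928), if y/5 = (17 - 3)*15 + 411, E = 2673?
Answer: -879687/133712 ≈ -6.5790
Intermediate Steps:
y = 3105 (y = 5*((17 - 3)*15 + 411) = 5*(14*15 + 411) = 5*(210 + 411) = 5*621 = 3105)
C = 3105
C/(-548) + E/(-2928) = 3105/(-548) + 2673/(-2928) = 3105*(-1/548) + 2673*(-1/2928) = -3105/548 - 891/976 = -879687/133712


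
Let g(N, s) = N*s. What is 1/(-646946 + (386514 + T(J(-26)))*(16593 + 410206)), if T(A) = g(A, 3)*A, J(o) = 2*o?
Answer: 1/168425335228 ≈ 5.9373e-12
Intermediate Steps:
T(A) = 3*A² (T(A) = (A*3)*A = (3*A)*A = 3*A²)
1/(-646946 + (386514 + T(J(-26)))*(16593 + 410206)) = 1/(-646946 + (386514 + 3*(2*(-26))²)*(16593 + 410206)) = 1/(-646946 + (386514 + 3*(-52)²)*426799) = 1/(-646946 + (386514 + 3*2704)*426799) = 1/(-646946 + (386514 + 8112)*426799) = 1/(-646946 + 394626*426799) = 1/(-646946 + 168425982174) = 1/168425335228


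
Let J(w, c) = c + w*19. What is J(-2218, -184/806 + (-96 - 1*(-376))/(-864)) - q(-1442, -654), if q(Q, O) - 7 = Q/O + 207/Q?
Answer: -144179916545135/3420507636 ≈ -42152.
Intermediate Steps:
q(Q, O) = 7 + 207/Q + Q/O (q(Q, O) = 7 + (Q/O + 207/Q) = 7 + (207/Q + Q/O) = 7 + 207/Q + Q/O)
J(w, c) = c + 19*w
J(-2218, -184/806 + (-96 - 1*(-376))/(-864)) - q(-1442, -654) = ((-184/806 + (-96 - 1*(-376))/(-864)) + 19*(-2218)) - (7 + 207/(-1442) - 1442/(-654)) = ((-184*1/806 + (-96 + 376)*(-1/864)) - 42142) - (7 + 207*(-1/1442) - 1442*(-1/654)) = ((-92/403 + 280*(-1/864)) - 42142) - (7 - 207/1442 + 721/327) = ((-92/403 - 35/108) - 42142) - 1*4272731/471534 = (-24041/43524 - 42142) - 4272731/471534 = -1834212449/43524 - 4272731/471534 = -144179916545135/3420507636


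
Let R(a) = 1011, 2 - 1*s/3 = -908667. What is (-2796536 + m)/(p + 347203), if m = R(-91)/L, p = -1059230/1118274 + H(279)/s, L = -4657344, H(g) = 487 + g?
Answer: -2205776068597974821433645/273856649652637663460224 ≈ -8.0545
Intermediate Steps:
s = 2726007 (s = 6 - 3*(-908667) = 6 + 2726001 = 2726007)
p = -481101966121/508070458653 (p = -1059230/1118274 + (487 + 279)/2726007 = -1059230*1/1118274 + 766*(1/2726007) = -529615/559137 + 766/2726007 = -481101966121/508070458653 ≈ -0.94692)
m = -337/1552448 (m = 1011/(-4657344) = 1011*(-1/4657344) = -337/1552448 ≈ -0.00021708)
(-2796536 + m)/(p + 347203) = (-2796536 - 337/1552448)/(-481101966121/508070458653 + 347203) = -4341476720465/(1552448*176403106353731438/508070458653) = -4341476720465/1552448*508070458653/176403106353731438 = -2205776068597974821433645/273856649652637663460224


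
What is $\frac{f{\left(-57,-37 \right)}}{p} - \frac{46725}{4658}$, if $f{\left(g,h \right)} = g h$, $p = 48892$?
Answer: $- \frac{66901617}{6698204} \approx -9.988$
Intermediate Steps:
$\frac{f{\left(-57,-37 \right)}}{p} - \frac{46725}{4658} = \frac{\left(-57\right) \left(-37\right)}{48892} - \frac{46725}{4658} = 2109 \cdot \frac{1}{48892} - \frac{46725}{4658} = \frac{2109}{48892} - \frac{46725}{4658} = - \frac{66901617}{6698204}$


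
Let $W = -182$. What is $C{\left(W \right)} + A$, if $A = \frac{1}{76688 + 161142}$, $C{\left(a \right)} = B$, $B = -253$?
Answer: $- \frac{60170989}{237830} \approx -253.0$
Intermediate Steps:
$C{\left(a \right)} = -253$
$A = \frac{1}{237830} \approx 4.2047 \cdot 10^{-6}$
$C{\left(W \right)} + A = -253 + \frac{1}{237830} = - \frac{60170989}{237830}$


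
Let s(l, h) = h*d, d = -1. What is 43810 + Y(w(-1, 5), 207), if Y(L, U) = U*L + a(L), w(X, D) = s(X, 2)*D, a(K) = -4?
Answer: 41736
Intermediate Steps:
s(l, h) = -h (s(l, h) = h*(-1) = -h)
w(X, D) = -2*D (w(X, D) = (-1*2)*D = -2*D)
Y(L, U) = -4 + L*U (Y(L, U) = U*L - 4 = L*U - 4 = -4 + L*U)
43810 + Y(w(-1, 5), 207) = 43810 + (-4 - 2*5*207) = 43810 + (-4 - 10*207) = 43810 + (-4 - 2070) = 43810 - 2074 = 41736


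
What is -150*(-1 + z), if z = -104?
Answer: 15750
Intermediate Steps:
-150*(-1 + z) = -150*(-1 - 104) = -150*(-105) = 15750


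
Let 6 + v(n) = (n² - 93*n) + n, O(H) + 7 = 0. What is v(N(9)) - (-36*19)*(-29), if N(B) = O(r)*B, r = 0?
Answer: -10077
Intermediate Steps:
O(H) = -7 (O(H) = -7 + 0 = -7)
N(B) = -7*B
v(n) = -6 + n² - 92*n (v(n) = -6 + ((n² - 93*n) + n) = -6 + (n² - 92*n) = -6 + n² - 92*n)
v(N(9)) - (-36*19)*(-29) = (-6 + (-7*9)² - (-644)*9) - (-36*19)*(-29) = (-6 + (-63)² - 92*(-63)) - (-684)*(-29) = (-6 + 3969 + 5796) - 1*19836 = 9759 - 19836 = -10077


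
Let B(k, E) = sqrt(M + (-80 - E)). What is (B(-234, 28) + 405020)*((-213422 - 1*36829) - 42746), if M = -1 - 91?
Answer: -118669644940 - 2929970*I*sqrt(2) ≈ -1.1867e+11 - 4.1436e+6*I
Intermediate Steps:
M = -92
B(k, E) = sqrt(-172 - E) (B(k, E) = sqrt(-92 + (-80 - E)) = sqrt(-172 - E))
(B(-234, 28) + 405020)*((-213422 - 1*36829) - 42746) = (sqrt(-172 - 1*28) + 405020)*((-213422 - 1*36829) - 42746) = (sqrt(-172 - 28) + 405020)*((-213422 - 36829) - 42746) = (sqrt(-200) + 405020)*(-250251 - 42746) = (10*I*sqrt(2) + 405020)*(-292997) = (405020 + 10*I*sqrt(2))*(-292997) = -118669644940 - 2929970*I*sqrt(2)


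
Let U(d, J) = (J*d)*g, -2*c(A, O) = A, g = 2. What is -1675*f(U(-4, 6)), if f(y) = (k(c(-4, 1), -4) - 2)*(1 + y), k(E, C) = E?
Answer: 0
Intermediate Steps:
c(A, O) = -A/2
U(d, J) = 2*J*d (U(d, J) = (J*d)*2 = 2*J*d)
f(y) = 0 (f(y) = (-½*(-4) - 2)*(1 + y) = (2 - 2)*(1 + y) = 0*(1 + y) = 0)
-1675*f(U(-4, 6)) = -1675*0 = 0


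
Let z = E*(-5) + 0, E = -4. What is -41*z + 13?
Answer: -807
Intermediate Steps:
z = 20 (z = -4*(-5) + 0 = 20 + 0 = 20)
-41*z + 13 = -41*20 + 13 = -820 + 13 = -807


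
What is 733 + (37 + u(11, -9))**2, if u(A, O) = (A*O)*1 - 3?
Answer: 4958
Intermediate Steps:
u(A, O) = -3 + A*O (u(A, O) = A*O - 3 = -3 + A*O)
733 + (37 + u(11, -9))**2 = 733 + (37 + (-3 + 11*(-9)))**2 = 733 + (37 + (-3 - 99))**2 = 733 + (37 - 102)**2 = 733 + (-65)**2 = 733 + 4225 = 4958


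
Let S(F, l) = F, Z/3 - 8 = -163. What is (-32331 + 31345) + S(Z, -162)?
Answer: -1451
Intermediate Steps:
Z = -465 (Z = 24 + 3*(-163) = 24 - 489 = -465)
(-32331 + 31345) + S(Z, -162) = (-32331 + 31345) - 465 = -986 - 465 = -1451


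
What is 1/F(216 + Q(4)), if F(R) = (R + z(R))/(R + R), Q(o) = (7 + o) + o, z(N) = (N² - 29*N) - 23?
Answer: 231/23435 ≈ 0.0098571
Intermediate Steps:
z(N) = -23 + N² - 29*N
Q(o) = 7 + 2*o
F(R) = (-23 + R² - 28*R)/(2*R) (F(R) = (R + (-23 + R² - 29*R))/(R + R) = (-23 + R² - 28*R)/((2*R)) = (-23 + R² - 28*R)*(1/(2*R)) = (-23 + R² - 28*R)/(2*R))
1/F(216 + Q(4)) = 1/(-14 + (216 + (7 + 2*4))/2 - 23/(2*(216 + (7 + 2*4)))) = 1/(-14 + (216 + (7 + 8))/2 - 23/(2*(216 + (7 + 8)))) = 1/(-14 + (216 + 15)/2 - 23/(2*(216 + 15))) = 1/(-14 + (½)*231 - 23/2/231) = 1/(-14 + 231/2 - 23/2*1/231) = 1/(-14 + 231/2 - 23/462) = 1/(23435/231) = 231/23435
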